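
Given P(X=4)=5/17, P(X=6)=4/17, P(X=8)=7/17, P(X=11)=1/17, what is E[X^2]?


E[X^2] = sum(g(x)*P(x))
= 16*5/17 + 36*4/17 + 64*7/17 + 121*1/17
= 793/17

793/17


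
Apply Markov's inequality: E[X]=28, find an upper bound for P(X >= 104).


Markov: P(X >= a) <= E[X]/a
P(X >= 104) <= 28/104 = 7/26

7/26


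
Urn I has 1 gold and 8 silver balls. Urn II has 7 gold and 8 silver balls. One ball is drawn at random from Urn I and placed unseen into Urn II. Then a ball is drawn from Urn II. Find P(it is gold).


P(transfer gold) = 1/9; P(transfer silver) = 8/9
If gold transferred: Urn II has 8 gold of 16, so P(gold|gold moved) = 1/2
If silver transferred: Urn II has 7 gold of 16, so P(gold|silver moved) = 7/16
By total probability: P(gold) = 1/9*1/2 + 8/9*7/16 = 4/9

4/9


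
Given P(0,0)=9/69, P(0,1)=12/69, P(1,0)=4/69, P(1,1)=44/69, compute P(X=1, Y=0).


Read from table: P(X=1, Y=0) = 4/69

4/69


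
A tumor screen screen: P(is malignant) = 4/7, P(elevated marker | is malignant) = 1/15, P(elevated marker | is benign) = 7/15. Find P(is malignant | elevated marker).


P(A) = P(A|B)P(B) + P(A|B')P(B') = 1/15*4/7 + 7/15*3/7 = 5/21
P(B|A) = P(A|B)P(B)/P(A) = (4/105)/(5/21) = 4/25

4/25


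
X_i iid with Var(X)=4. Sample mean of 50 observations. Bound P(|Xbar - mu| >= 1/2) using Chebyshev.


Var(Xbar) = Var(X)/n = 4/50
Chebyshev: P(|Xbar-mu| >= 1/2) <= Var(Xbar)/(1/2)^2 = (2/25)/(1/4) = 8/25

8/25


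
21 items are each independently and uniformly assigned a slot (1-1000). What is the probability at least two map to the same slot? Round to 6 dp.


P(all different) = prod((1000-i)/1000 for i=0..20) = 0.809410
P(at least one match) = 1 - 0.809410 = 0.190590

0.190590


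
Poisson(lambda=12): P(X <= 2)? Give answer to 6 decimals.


P(X<=2) = e^(-12)*12^0/0! + e^(-12)*12^1/1! + e^(-12)*12^2/2!
≈ 0.0000061442 + 0.0000737305 + 0.0004423833
= 0.0005222580
≈ 0.000522

0.000522


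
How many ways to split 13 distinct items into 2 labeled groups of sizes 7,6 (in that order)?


13! = 6227020800
Denominator: 7!=5040 * 6!=720
Coefficient = 6227020800 / 3628800 = 1716

1716


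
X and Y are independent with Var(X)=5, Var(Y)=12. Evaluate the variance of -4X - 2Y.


Independence => Cov(X,Y)=0
Var(-4X - 2Y) = (-4)^2*Var(X) + (-2)^2*Var(Y)
= 16*5 + 4*12 = 128

128


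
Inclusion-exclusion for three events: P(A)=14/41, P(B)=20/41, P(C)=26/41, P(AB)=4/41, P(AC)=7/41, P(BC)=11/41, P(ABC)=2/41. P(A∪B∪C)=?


P(A∪B∪C) = P(A)+P(B)+P(C) - P(AB)-P(AC)-P(BC) + P(ABC)
= 14/41+20/41+26/41 - 4/41-7/41-11/41 + 2/41
= 40/41

40/41


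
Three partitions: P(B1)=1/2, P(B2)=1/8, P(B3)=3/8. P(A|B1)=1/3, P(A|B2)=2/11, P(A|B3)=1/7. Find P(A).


P(A) = P(A|B1)P(B1) + P(A|B2)P(B2) + P(A|B3)P(B3)
= 1/3*1/2 + 2/11*1/8 + 1/7*3/8
= 1/6 + 1/44 + 3/56 = 449/1848

449/1848


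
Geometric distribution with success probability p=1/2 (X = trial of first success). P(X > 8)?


P(X > 8) = P(first 8 trials all fail) = (1-p)^8 = (1/2)^8 = 1/256

1/256


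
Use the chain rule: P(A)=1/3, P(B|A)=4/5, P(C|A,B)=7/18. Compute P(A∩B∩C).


P(A∩B∩C) = P(A) * P(B|A) * P(C|A∩B)
= 1/3 * 4/5 * 7/18
= 4/15 * 7/18 = 14/135

14/135


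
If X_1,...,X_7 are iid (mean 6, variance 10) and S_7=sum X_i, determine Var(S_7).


By independence, Var(S_n) = n*Var(X_1) = 7*10 = 70

70


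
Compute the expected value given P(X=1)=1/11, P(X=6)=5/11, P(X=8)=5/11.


E[X] = sum(x * P(x))
= 1*1/11 + 6*5/11 + 8*5/11
= 71/11

71/11


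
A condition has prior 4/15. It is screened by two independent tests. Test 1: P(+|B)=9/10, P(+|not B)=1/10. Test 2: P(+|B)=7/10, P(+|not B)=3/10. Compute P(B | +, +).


After test 1: P(+) = 9/10*4/15 + 1/10*11/15 = 47/150
P(B|+) = (6/25)/(47/150) = 36/47
After test 2 (use post1 as new prior): P(+) = 7/10*36/47 + 3/10*11/47 = 57/94
P(B|+,+) = (126/235)/(57/94) = 84/95

84/95


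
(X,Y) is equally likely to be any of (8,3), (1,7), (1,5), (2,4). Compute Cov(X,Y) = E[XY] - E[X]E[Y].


E[X]=3, E[Y]=19/4, E[XY]=11
Cov(X,Y) = E[XY] - E[X]E[Y] = 11 - 3*19/4 = -13/4

-13/4


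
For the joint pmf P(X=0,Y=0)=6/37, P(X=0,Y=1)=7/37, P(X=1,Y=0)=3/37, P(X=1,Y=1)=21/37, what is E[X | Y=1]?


P(Y=1) = 28/37
E[X|Y=1] = (0*7 + 1*21)/28 = 21/28 = 3/4

3/4


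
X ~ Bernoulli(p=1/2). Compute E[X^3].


For Bernoulli: X in {0,1}
E[X^3] = 0^3*(1-1/2) + 1^3*1/2 = 1/2

1/2


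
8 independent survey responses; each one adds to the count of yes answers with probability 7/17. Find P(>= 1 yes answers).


P(at least one) = 1 - P(none)
P(none) = (1 - 7/17)^8 = (10/17)^8 = 100000000/6975757441
P(at least one) = 1 - 100000000/6975757441 = 6875757441/6975757441

6875757441/6975757441


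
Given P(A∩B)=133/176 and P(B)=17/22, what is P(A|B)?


P(A|B) = P(A∩B)/P(B) = (133/176)/(136/176) = 133/136

133/136


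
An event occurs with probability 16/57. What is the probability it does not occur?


P(A') = 1 - P(A) = 1 - 16/57 = 41/57

41/57


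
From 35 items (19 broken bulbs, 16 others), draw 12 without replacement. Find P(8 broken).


P(X=8) = C(19,8)*C(16,4) / C(35,12)
= 75582*1820 / 834451800
= 137559240/834451800 = 741/4495

741/4495


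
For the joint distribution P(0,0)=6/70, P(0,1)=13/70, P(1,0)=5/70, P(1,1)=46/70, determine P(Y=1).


P(Y=1) = P(0,1)+P(1,1) = 13/70 + 46/70 = 59/70

59/70


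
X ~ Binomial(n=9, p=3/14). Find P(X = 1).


P(X=1) = C(9,1) * p^1 * (1-p)^8
= 9 * 3/14 * 214358881/1475789056
= 5787689787/20661046784

5787689787/20661046784


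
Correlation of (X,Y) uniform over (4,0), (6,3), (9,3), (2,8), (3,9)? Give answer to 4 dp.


Cov(X,Y) = -4.4800, Var(X) = 6.1600, Var(Y) = 11.4400
rho = Cov/(sqrt(VarX)*sqrt(VarY)) = -0.5337

-0.5337


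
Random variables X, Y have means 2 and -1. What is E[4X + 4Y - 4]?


E[4X + 4Y - 4] = 4*E[X] + 4*E[Y] - 4
= (4)*(2) + (4)*(-1) + (-4)
= 8 - 4 - 4 = 0

0


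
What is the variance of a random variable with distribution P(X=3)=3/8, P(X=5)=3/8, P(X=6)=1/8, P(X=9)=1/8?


E[X] = 39/8, E[X^2] = 219/8
Var(X) = E[X^2] - (E[X])^2 = 219/8 - (39/8)^2 = 231/64

231/64


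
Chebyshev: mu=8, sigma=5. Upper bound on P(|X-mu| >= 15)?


k = 15/5 = 3
Chebyshev: P(|X-mu| >= k*sigma) <= 1/k^2 = 1/3^2 = 1/9

1/9


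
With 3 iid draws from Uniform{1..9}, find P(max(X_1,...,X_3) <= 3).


P(max <= 3) = P(all X_i <= 3) = (P(X_1 <= 3))^3
= (3/9)^3 = (1/3)^3 = 1/27

1/27


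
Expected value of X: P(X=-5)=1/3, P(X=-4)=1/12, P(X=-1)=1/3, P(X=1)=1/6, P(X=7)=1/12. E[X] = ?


E[X] = sum(x * P(x))
= -5*1/3 - 4*1/12 - 1*1/3 + 1*1/6 + 7*1/12
= -19/12

-19/12


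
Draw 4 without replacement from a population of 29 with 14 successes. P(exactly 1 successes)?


P(X=1) = C(14,1)*C(15,3) / C(29,4)
= 14*455 / 23751
= 6370/23751 = 70/261

70/261


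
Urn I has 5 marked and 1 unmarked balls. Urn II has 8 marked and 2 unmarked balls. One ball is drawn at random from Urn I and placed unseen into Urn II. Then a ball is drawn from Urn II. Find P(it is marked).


P(transfer marked) = 5/6; P(transfer unmarked) = 1/6
If marked transferred: Urn II has 9 marked of 11, so P(marked|marked moved) = 9/11
If unmarked transferred: Urn II has 8 marked of 11, so P(marked|unmarked moved) = 8/11
By total probability: P(marked) = 5/6*9/11 + 1/6*8/11 = 53/66

53/66


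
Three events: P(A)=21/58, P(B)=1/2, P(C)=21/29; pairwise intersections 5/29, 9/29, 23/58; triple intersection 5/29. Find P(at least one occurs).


P(A∪B∪C) = P(A)+P(B)+P(C) - P(AB)-P(AC)-P(BC) + P(ABC)
= 21/58+1/2+21/29 - 5/29-9/29-23/58 + 5/29
= 51/58

51/58


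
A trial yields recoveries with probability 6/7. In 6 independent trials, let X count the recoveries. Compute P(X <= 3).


P(X<=3) = P(X=0) + P(X=1) + P(X=2) + P(X=3)
= 1/117649 + 36/117649 + 540/117649 + 4320/117649
= 4897/117649

4897/117649


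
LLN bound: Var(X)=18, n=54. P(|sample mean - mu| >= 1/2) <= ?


Var(Xbar) = Var(X)/n = 18/54
Chebyshev: P(|Xbar-mu| >= 1/2) <= Var(Xbar)/(1/2)^2 = (1/3)/(1/4) = 4/3
Bound exceeds 1, so trivial bound: 1

1


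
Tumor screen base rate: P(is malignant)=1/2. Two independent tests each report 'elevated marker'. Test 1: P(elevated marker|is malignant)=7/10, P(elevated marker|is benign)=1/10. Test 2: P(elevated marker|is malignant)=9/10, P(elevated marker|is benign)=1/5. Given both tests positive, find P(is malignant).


After test 1: P(+) = 7/10*1/2 + 1/10*1/2 = 2/5
P(B|+) = (7/20)/(2/5) = 7/8
After test 2 (use post1 as new prior): P(+) = 9/10*7/8 + 1/5*1/8 = 13/16
P(B|+,+) = (63/80)/(13/16) = 63/65

63/65


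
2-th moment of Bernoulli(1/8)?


For Bernoulli: X in {0,1}
E[X^2] = 0^2*(1-1/8) + 1^2*1/8 = 1/8

1/8


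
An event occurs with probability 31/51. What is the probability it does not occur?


P(A') = 1 - P(A) = 1 - 31/51 = 20/51

20/51


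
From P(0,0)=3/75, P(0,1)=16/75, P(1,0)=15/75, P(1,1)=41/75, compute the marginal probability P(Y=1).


P(Y=1) = P(0,1)+P(1,1) = 16/75 + 41/75 = 57/75 = 19/25

19/25


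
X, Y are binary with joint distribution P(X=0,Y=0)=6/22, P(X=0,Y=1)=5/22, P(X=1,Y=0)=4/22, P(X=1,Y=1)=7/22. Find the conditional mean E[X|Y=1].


P(Y=1) = 12/22
E[X|Y=1] = (0*5 + 1*7)/12 = 7/12

7/12


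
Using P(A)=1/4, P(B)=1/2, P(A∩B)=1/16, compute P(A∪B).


P(A∪B) = P(A) + P(B) - P(A∩B)
= 1/4 + 1/2 - 1/16 = 11/16

11/16


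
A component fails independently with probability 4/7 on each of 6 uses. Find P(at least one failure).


P(at least one) = 1 - P(none)
P(none) = (1 - 4/7)^6 = (3/7)^6 = 729/117649
P(at least one) = 1 - 729/117649 = 116920/117649

116920/117649


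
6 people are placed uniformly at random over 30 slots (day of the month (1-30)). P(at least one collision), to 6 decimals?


P(all different) = prod((30-i)/30 for i=0..5) = 0.586444
P(at least one match) = 1 - 0.586444 = 0.413556

0.413556


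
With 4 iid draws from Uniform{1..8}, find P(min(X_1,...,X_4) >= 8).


P(min >= 8) = P(all X_i >= 8) = (P(X_1 >= 8))^4
= (1/8)^4 = 1/4096

1/4096


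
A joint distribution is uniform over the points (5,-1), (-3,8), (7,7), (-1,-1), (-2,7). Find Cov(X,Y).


E[X]=6/5, E[Y]=4, E[XY]=7/5
Cov(X,Y) = E[XY] - E[X]E[Y] = 7/5 - 6/5*4 = -17/5

-17/5


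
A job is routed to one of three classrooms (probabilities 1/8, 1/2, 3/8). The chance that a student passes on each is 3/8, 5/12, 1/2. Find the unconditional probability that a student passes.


P(A) = P(A|B1)P(B1) + P(A|B2)P(B2) + P(A|B3)P(B3)
= 3/8*1/8 + 5/12*1/2 + 1/2*3/8
= 3/64 + 5/24 + 3/16 = 85/192

85/192


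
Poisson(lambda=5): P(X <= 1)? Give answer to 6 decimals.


P(X<=1) = e^(-5)*5^0/0! + e^(-5)*5^1/1!
≈ 0.0067379470 + 0.0336897350
= 0.0404276820
≈ 0.040428

0.040428


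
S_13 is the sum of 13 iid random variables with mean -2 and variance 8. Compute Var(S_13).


By independence, Var(S_n) = n*Var(X_1) = 13*8 = 104

104


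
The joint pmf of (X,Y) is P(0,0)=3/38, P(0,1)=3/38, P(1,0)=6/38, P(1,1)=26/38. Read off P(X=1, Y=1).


Read from table: P(X=1, Y=1) = 26/38 = 13/19

13/19


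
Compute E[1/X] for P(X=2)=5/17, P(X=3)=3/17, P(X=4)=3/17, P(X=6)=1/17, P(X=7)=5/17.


E[1/X] = sum(g(x)*P(x))
= 1/2*5/17 + 1/3*3/17 + 1/4*3/17 + 1/6*1/17 + 1/7*5/17
= 431/1428

431/1428


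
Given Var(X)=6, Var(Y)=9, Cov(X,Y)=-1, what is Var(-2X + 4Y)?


Var(-2X + 4Y) = (-2)^2*Var(X) + 4^2*Var(Y) + 2*(-2)*4*Cov(X,Y)
= 4*6 + 16*9 - 16*(-1)
= 24 + 144 + 16 = 184

184


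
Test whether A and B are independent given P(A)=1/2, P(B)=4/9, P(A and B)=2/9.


P(A)*P(B) = 1/2*4/9 = 2/9
P(A∩B) = 2/9, which equals P(A)P(B), so independent

Yes, A and B are independent


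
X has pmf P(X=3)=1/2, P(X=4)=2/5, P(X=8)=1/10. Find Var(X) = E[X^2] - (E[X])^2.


E[X] = 39/10, E[X^2] = 173/10
Var(X) = E[X^2] - (E[X])^2 = 173/10 - (39/10)^2 = 209/100

209/100


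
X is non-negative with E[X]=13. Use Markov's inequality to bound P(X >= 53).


Markov: P(X >= a) <= E[X]/a
P(X >= 53) <= 13/53

13/53


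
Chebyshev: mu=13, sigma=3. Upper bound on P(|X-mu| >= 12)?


k = 12/3 = 4
Chebyshev: P(|X-mu| >= k*sigma) <= 1/k^2 = 1/4^2 = 1/16

1/16


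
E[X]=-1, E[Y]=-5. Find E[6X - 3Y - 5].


E[6X - 3Y - 5] = 6*E[X] - 3*E[Y] - 5
= (6)*(-1) + (-3)*(-5) + (-5)
= -6 + 15 - 5 = 4

4


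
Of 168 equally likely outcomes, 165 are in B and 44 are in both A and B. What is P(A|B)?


P(A|B) = P(A∩B)/P(B) = (44/168)/(165/168) = 44/165 = 4/15

4/15


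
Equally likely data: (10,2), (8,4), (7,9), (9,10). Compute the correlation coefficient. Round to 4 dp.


Cov(X,Y) = -1.8750, Var(X) = 1.2500, Var(Y) = 11.1875
rho = Cov/(sqrt(VarX)*sqrt(VarY)) = -0.5014

-0.5014


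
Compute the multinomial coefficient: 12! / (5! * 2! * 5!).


12! = 479001600
Denominator: 5!=120 * 2!=2 * 5!=120
Coefficient = 479001600 / 28800 = 16632

16632


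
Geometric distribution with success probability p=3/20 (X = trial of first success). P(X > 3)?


P(X > 3) = P(first 3 trials all fail) = (1-p)^3 = (17/20)^3 = 4913/8000

4913/8000


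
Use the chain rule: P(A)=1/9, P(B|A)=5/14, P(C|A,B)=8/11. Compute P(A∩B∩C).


P(A∩B∩C) = P(A) * P(B|A) * P(C|A∩B)
= 1/9 * 5/14 * 8/11
= 5/126 * 8/11 = 20/693

20/693


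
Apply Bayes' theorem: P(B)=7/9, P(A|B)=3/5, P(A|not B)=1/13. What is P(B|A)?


P(A) = P(A|B)P(B) + P(A|B')P(B') = 3/5*7/9 + 1/13*2/9 = 283/585
P(B|A) = P(A|B)P(B)/P(A) = (7/15)/(283/585) = 273/283

273/283


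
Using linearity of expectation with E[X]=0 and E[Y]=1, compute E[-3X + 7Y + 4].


E[-3X + 7Y + 4] = -3*E[X] + 7*E[Y] + 4
= (-3)*(0) + (7)*(1) + (4)
= 0 + 7 + 4 = 11

11


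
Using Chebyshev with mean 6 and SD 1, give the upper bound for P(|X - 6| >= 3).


k = 3/1 = 3
Chebyshev: P(|X-mu| >= k*sigma) <= 1/k^2 = 1/3^2 = 1/9

1/9


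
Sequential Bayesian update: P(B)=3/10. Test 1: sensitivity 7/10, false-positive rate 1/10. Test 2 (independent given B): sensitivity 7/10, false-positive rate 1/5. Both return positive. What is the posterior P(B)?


After test 1: P(+) = 7/10*3/10 + 1/10*7/10 = 7/25
P(B|+) = (21/100)/(7/25) = 3/4
After test 2 (use post1 as new prior): P(+) = 7/10*3/4 + 1/5*1/4 = 23/40
P(B|+,+) = (21/40)/(23/40) = 21/23

21/23


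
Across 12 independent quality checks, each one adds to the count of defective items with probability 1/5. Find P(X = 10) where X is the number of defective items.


P(X=10) = C(12,10) * p^10 * (1-p)^2
= 66 * 1/9765625 * 16/25
= 1056/244140625

1056/244140625


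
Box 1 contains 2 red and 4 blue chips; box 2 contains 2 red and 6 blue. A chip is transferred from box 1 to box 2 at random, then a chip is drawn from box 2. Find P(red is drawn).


P(transfer red) = 2/6 = 1/3; P(transfer blue) = 2/3
If red transferred: Urn II has 3 red of 9, so P(red|red moved) = 1/3
If blue transferred: Urn II has 2 red of 9, so P(red|blue moved) = 2/9
By total probability: P(red) = 1/3*1/3 + 2/3*2/9 = 7/27

7/27


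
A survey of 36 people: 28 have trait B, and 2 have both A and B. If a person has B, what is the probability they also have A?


P(A|B) = P(A∩B)/P(B) = (2/36)/(28/36) = 2/28 = 1/14

1/14


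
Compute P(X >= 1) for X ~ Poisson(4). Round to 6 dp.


P(X>=1) = 1 - P(X<=0) = 1 - (e^(-4)*4^0/0!)
≈ 1 - 0.0183156389 = 0.9816843611
≈ 0.981684

0.981684


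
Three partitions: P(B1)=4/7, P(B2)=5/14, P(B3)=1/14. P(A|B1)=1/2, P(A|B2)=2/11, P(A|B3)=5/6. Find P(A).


P(A) = P(A|B1)P(B1) + P(A|B2)P(B2) + P(A|B3)P(B3)
= 1/2*4/7 + 2/11*5/14 + 5/6*1/14
= 2/7 + 5/77 + 5/84 = 379/924

379/924


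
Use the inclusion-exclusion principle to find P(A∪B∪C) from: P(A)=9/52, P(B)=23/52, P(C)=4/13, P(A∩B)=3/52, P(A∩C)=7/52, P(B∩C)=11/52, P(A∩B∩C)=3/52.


P(A∪B∪C) = P(A)+P(B)+P(C) - P(AB)-P(AC)-P(BC) + P(ABC)
= 9/52+23/52+4/13 - 3/52-7/52-11/52 + 3/52
= 15/26

15/26


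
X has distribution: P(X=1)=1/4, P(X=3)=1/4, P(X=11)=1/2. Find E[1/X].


E[1/X] = sum(g(x)*P(x))
= 1*1/4 + 1/3*1/4 + 1/11*1/2
= 25/66

25/66


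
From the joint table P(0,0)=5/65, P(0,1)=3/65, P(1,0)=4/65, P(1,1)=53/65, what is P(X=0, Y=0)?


Read from table: P(X=0, Y=0) = 5/65 = 1/13

1/13


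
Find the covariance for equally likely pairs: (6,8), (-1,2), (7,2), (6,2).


E[X]=9/2, E[Y]=7/2, E[XY]=18
Cov(X,Y) = E[XY] - E[X]E[Y] = 18 - 9/2*7/2 = 9/4

9/4


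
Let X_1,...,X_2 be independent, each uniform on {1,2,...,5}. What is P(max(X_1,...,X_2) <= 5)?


P(max <= 5) = P(all X_i <= 5) = (P(X_1 <= 5))^2
= (5/5)^2 = 1^2 = 1

1


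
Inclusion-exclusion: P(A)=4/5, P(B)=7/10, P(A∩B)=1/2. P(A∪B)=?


P(A∪B) = P(A) + P(B) - P(A∩B)
= 4/5 + 7/10 - 1/2 = 1

1


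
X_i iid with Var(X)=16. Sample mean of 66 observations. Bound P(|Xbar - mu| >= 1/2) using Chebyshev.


Var(Xbar) = Var(X)/n = 16/66
Chebyshev: P(|Xbar-mu| >= 1/2) <= Var(Xbar)/(1/2)^2 = (8/33)/(1/4) = 32/33

32/33


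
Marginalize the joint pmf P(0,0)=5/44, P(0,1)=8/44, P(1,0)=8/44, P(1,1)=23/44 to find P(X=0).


P(X=0) = P(0,0)+P(0,1) = 5/44 + 8/44 = 13/44

13/44


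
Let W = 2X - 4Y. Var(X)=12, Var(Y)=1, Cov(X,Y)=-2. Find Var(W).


Var(2X - 4Y) = 2^2*Var(X) + (-4)^2*Var(Y) + 2*2*(-4)*Cov(X,Y)
= 4*12 + 16*1 - 16*(-2)
= 48 + 16 + 32 = 96

96


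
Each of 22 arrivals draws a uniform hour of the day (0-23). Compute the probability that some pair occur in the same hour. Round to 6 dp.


P(all different) = prod((24-i)/24 for i=0..21) = 0.000000
P(at least one match) = 1 - 0.000000 = 1.000000

1.000000


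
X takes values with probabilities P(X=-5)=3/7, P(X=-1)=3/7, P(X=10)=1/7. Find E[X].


E[X] = sum(x * P(x))
= -5*3/7 - 1*3/7 + 10*1/7
= -8/7

-8/7


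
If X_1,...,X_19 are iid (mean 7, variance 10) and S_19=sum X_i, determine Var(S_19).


By independence, Var(S_n) = n*Var(X_1) = 19*10 = 190

190


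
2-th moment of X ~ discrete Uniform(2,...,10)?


E[X^2] = (1/9) * sum(x^2 for x=2..10)
= 384/9 = 128/3

128/3


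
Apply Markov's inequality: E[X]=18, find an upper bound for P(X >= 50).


Markov: P(X >= a) <= E[X]/a
P(X >= 50) <= 18/50 = 9/25

9/25


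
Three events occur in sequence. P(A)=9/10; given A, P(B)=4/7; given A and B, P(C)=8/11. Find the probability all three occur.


P(A∩B∩C) = P(A) * P(B|A) * P(C|A∩B)
= 9/10 * 4/7 * 8/11
= 18/35 * 8/11 = 144/385

144/385


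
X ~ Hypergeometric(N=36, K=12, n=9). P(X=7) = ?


P(X=7) = C(12,7)*C(24,2) / C(36,9)
= 792*276 / 94143280
= 218592/94143280 = 1242/534905

1242/534905


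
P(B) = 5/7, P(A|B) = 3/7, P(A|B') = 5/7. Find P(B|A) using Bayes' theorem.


P(A) = P(A|B)P(B) + P(A|B')P(B') = 3/7*5/7 + 5/7*2/7 = 25/49
P(B|A) = P(A|B)P(B)/P(A) = (15/49)/(25/49) = 3/5

3/5


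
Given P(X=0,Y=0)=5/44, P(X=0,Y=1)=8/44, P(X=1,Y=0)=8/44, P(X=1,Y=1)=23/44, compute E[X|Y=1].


P(Y=1) = 31/44
E[X|Y=1] = (0*8 + 1*23)/31 = 23/31

23/31


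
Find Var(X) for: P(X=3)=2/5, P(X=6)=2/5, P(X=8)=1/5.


E[X] = 26/5, E[X^2] = 154/5
Var(X) = E[X^2] - (E[X])^2 = 154/5 - (26/5)^2 = 94/25

94/25


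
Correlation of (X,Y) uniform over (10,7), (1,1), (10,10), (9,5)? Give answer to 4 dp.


Cov(X,Y) = 10.8750, Var(X) = 14.2500, Var(Y) = 10.6875
rho = Cov/(sqrt(VarX)*sqrt(VarY)) = 0.8812

0.8812


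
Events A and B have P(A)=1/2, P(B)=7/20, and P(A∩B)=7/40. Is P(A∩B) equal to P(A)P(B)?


P(A)*P(B) = 1/2*7/20 = 7/40
P(A∩B) = 7/40, which equals P(A)P(B), so independent

Yes, A and B are independent


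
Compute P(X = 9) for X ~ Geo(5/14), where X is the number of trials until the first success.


P(X=9) = (1-p)^8 * p = (9/14)^8 * 5/14
= 43046721/1475789056 * 5/14 = 215233605/20661046784

215233605/20661046784


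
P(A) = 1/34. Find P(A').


P(A') = 1 - P(A) = 1 - 1/34 = 33/34

33/34


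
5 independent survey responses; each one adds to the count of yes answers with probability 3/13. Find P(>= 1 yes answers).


P(at least one) = 1 - P(none)
P(none) = (1 - 3/13)^5 = (10/13)^5 = 100000/371293
P(at least one) = 1 - 100000/371293 = 271293/371293

271293/371293


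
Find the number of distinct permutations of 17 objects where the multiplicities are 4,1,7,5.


17! = 355687428096000
Denominator: 4!=24 * 1!=1 * 7!=5040 * 5!=120
Coefficient = 355687428096000 / 14515200 = 24504480

24504480


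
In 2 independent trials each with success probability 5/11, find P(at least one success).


P(at least one) = 1 - P(none)
P(none) = (1 - 5/11)^2 = (6/11)^2 = 36/121
P(at least one) = 1 - 36/121 = 85/121

85/121


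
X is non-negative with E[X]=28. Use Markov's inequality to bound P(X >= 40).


Markov: P(X >= a) <= E[X]/a
P(X >= 40) <= 28/40 = 7/10

7/10


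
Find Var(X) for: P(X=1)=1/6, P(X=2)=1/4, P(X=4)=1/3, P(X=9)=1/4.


E[X] = 17/4, E[X^2] = 107/4
Var(X) = E[X^2] - (E[X])^2 = 107/4 - (17/4)^2 = 139/16

139/16


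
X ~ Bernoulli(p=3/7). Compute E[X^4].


For Bernoulli: X in {0,1}
E[X^4] = 0^4*(1-3/7) + 1^4*3/7 = 3/7

3/7


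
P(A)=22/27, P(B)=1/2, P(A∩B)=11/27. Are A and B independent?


P(A)*P(B) = 22/27*1/2 = 11/27
P(A∩B) = 11/27, which equals P(A)P(B), so independent

Yes, A and B are independent


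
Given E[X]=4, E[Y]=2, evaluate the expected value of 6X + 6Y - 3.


E[6X + 6Y - 3] = 6*E[X] + 6*E[Y] - 3
= (6)*(4) + (6)*(2) + (-3)
= 24 + 12 - 3 = 33

33


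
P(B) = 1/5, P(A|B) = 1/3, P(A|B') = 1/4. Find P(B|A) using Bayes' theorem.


P(A) = P(A|B)P(B) + P(A|B')P(B') = 1/3*1/5 + 1/4*4/5 = 4/15
P(B|A) = P(A|B)P(B)/P(A) = (1/15)/(4/15) = 1/4

1/4


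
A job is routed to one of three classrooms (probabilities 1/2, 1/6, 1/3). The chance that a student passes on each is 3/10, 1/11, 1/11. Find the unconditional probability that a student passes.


P(A) = P(A|B1)P(B1) + P(A|B2)P(B2) + P(A|B3)P(B3)
= 3/10*1/2 + 1/11*1/6 + 1/11*1/3
= 3/20 + 1/66 + 1/33 = 43/220

43/220


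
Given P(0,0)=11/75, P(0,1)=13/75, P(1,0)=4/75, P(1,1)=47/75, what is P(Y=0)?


P(Y=0) = P(0,0)+P(1,0) = 11/75 + 4/75 = 15/75 = 1/5

1/5


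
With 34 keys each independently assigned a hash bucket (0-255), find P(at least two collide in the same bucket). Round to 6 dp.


P(all different) = prod((256-i)/256 for i=0..33) = 0.100884
P(at least one match) = 1 - 0.100884 = 0.899116

0.899116


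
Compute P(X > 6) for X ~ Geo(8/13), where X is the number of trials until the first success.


P(X > 6) = P(first 6 trials all fail) = (1-p)^6 = (5/13)^6 = 15625/4826809

15625/4826809


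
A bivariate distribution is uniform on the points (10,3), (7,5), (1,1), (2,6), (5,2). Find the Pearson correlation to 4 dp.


Cov(X,Y) = 0.6000, Var(X) = 10.8000, Var(Y) = 3.4400
rho = Cov/(sqrt(VarX)*sqrt(VarY)) = 0.0984

0.0984


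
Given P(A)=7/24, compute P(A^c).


P(A') = 1 - P(A) = 1 - 7/24 = 17/24

17/24


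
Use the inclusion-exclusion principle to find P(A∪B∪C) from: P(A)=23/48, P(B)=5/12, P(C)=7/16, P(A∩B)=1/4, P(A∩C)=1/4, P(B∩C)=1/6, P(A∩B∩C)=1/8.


P(A∪B∪C) = P(A)+P(B)+P(C) - P(AB)-P(AC)-P(BC) + P(ABC)
= 23/48+5/12+7/16 - 1/4-1/4-1/6 + 1/8
= 19/24

19/24


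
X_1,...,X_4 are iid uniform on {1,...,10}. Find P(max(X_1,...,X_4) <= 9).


P(max <= 9) = P(all X_i <= 9) = (P(X_1 <= 9))^4
= (9/10)^4 = 6561/10000

6561/10000


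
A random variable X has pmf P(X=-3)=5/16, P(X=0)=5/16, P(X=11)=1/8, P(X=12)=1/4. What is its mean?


E[X] = sum(x * P(x))
= -3*5/16 + 0*5/16 + 11*1/8 + 12*1/4
= 55/16

55/16


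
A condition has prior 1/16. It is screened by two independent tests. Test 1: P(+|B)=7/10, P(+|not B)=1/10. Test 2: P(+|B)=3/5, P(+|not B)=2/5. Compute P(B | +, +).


After test 1: P(+) = 7/10*1/16 + 1/10*15/16 = 11/80
P(B|+) = (7/160)/(11/80) = 7/22
After test 2 (use post1 as new prior): P(+) = 3/5*7/22 + 2/5*15/22 = 51/110
P(B|+,+) = (21/110)/(51/110) = 7/17

7/17


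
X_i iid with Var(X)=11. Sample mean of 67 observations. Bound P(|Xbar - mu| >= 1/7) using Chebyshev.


Var(Xbar) = Var(X)/n = 11/67
Chebyshev: P(|Xbar-mu| >= 1/7) <= Var(Xbar)/(1/7)^2 = (11/67)/(1/49) = 539/67
Bound exceeds 1, so trivial bound: 1

1


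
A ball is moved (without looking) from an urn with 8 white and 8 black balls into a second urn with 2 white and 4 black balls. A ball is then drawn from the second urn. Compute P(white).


P(transfer white) = 8/16 = 1/2; P(transfer black) = 1/2
If white transferred: Urn II has 3 white of 7, so P(white|white moved) = 3/7
If black transferred: Urn II has 2 white of 7, so P(white|black moved) = 2/7
By total probability: P(white) = 1/2*3/7 + 1/2*2/7 = 5/14

5/14


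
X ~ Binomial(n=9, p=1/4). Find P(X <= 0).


P(X<=0) = P(X=0)
= 19683/262144
= 19683/262144

19683/262144


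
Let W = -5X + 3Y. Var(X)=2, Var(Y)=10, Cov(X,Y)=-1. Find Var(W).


Var(-5X + 3Y) = (-5)^2*Var(X) + 3^2*Var(Y) + 2*(-5)*3*Cov(X,Y)
= 25*2 + 9*10 - 30*(-1)
= 50 + 90 + 30 = 170

170


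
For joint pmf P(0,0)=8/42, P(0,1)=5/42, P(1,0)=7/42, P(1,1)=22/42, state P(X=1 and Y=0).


Read from table: P(X=1, Y=0) = 7/42 = 1/6

1/6


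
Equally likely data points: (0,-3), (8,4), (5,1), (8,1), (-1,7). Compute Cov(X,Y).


E[X]=4, E[Y]=2, E[XY]=38/5
Cov(X,Y) = E[XY] - E[X]E[Y] = 38/5 - 4*2 = -2/5

-2/5


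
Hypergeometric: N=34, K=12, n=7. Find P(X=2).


P(X=2) = C(12,2)*C(22,5) / C(34,7)
= 66*26334 / 5379616
= 1738044/5379616 = 39501/122264

39501/122264


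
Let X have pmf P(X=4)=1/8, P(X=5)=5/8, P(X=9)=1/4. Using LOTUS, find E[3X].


E[3X] = sum(g(x)*P(x))
= 12*1/8 + 15*5/8 + 27*1/4
= 141/8

141/8


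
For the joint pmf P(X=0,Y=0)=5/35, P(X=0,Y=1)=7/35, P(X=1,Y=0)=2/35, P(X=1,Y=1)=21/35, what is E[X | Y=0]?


P(Y=0) = 7/35
E[X|Y=0] = (0*5 + 1*2)/7 = 2/7

2/7


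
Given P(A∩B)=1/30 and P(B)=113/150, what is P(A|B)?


P(A|B) = P(A∩B)/P(B) = (5/150)/(113/150) = 5/113

5/113


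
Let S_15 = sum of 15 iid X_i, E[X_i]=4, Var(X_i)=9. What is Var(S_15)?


By independence, Var(S_n) = n*Var(X_1) = 15*9 = 135

135


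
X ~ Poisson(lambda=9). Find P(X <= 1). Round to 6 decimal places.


P(X<=1) = e^(-9)*9^0/0! + e^(-9)*9^1/1!
≈ 0.0001234098 + 0.0011106882
= 0.0012340980
≈ 0.001234

0.001234


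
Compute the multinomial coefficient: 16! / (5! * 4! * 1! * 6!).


16! = 20922789888000
Denominator: 5!=120 * 4!=24 * 1!=1 * 6!=720
Coefficient = 20922789888000 / 2073600 = 10090080

10090080


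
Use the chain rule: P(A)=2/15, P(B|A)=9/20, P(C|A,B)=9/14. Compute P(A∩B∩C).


P(A∩B∩C) = P(A) * P(B|A) * P(C|A∩B)
= 2/15 * 9/20 * 9/14
= 3/50 * 9/14 = 27/700

27/700


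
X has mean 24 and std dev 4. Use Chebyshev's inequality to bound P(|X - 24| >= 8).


k = 8/4 = 2
Chebyshev: P(|X-mu| >= k*sigma) <= 1/k^2 = 1/2^2 = 1/4

1/4


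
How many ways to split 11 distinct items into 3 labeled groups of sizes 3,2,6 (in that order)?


11! = 39916800
Denominator: 3!=6 * 2!=2 * 6!=720
Coefficient = 39916800 / 8640 = 4620

4620


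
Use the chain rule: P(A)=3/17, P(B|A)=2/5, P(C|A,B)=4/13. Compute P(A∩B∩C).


P(A∩B∩C) = P(A) * P(B|A) * P(C|A∩B)
= 3/17 * 2/5 * 4/13
= 6/85 * 4/13 = 24/1105

24/1105


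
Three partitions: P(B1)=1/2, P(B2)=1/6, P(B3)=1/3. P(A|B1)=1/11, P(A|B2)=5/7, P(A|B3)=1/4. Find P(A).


P(A) = P(A|B1)P(B1) + P(A|B2)P(B2) + P(A|B3)P(B3)
= 1/11*1/2 + 5/7*1/6 + 1/4*1/3
= 1/22 + 5/42 + 1/12 = 229/924

229/924


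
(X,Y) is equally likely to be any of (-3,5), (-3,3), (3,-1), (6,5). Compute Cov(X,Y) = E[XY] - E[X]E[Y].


E[X]=3/4, E[Y]=3, E[XY]=3/4
Cov(X,Y) = E[XY] - E[X]E[Y] = 3/4 - 3/4*3 = -3/2

-3/2


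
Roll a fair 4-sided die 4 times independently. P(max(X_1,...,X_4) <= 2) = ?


P(max <= 2) = P(all X_i <= 2) = (P(X_1 <= 2))^4
= (2/4)^4 = (1/2)^4 = 1/16

1/16


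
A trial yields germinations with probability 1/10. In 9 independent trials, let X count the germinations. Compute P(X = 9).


P(X=9) = C(9,9) * p^9 * (1-p)^0
= 1 * 1/1000000000 * 1
= 1/1000000000

1/1000000000


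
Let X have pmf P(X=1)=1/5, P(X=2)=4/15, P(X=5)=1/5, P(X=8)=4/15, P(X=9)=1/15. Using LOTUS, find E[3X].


E[3X] = sum(g(x)*P(x))
= 3*1/5 + 6*4/15 + 15*1/5 + 24*4/15 + 27*1/15
= 67/5

67/5


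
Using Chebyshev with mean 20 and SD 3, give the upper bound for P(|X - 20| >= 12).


k = 12/3 = 4
Chebyshev: P(|X-mu| >= k*sigma) <= 1/k^2 = 1/4^2 = 1/16

1/16


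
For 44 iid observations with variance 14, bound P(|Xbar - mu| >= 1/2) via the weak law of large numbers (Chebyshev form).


Var(Xbar) = Var(X)/n = 14/44
Chebyshev: P(|Xbar-mu| >= 1/2) <= Var(Xbar)/(1/2)^2 = (7/22)/(1/4) = 14/11
Bound exceeds 1, so trivial bound: 1

1


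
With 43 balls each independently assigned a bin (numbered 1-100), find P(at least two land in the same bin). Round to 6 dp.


P(all different) = prod((100-i)/100 for i=0..42) = 0.000023
P(at least one match) = 1 - 0.000023 = 0.999977

0.999977


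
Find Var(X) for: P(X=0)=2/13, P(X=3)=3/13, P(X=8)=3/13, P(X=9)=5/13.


E[X] = 6, E[X^2] = 48
Var(X) = E[X^2] - (E[X])^2 = 48 - (6)^2 = 12

12


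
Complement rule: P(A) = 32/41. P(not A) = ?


P(A') = 1 - P(A) = 1 - 32/41 = 9/41

9/41


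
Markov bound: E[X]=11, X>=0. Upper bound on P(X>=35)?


Markov: P(X >= a) <= E[X]/a
P(X >= 35) <= 11/35

11/35


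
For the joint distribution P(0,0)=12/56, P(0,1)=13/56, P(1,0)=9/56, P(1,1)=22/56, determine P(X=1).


P(X=1) = P(1,0)+P(1,1) = 9/56 + 22/56 = 31/56

31/56


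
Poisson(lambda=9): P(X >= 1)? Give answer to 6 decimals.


P(X>=1) = 1 - P(X<=0) = 1 - (e^(-9)*9^0/0!)
≈ 1 - 0.0001234098 = 0.9998765902
≈ 0.999877

0.999877


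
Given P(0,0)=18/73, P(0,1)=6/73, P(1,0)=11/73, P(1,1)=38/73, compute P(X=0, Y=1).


Read from table: P(X=0, Y=1) = 6/73

6/73


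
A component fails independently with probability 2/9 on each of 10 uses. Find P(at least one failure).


P(at least one) = 1 - P(none)
P(none) = (1 - 2/9)^10 = (7/9)^10 = 282475249/3486784401
P(at least one) = 1 - 282475249/3486784401 = 3204309152/3486784401

3204309152/3486784401


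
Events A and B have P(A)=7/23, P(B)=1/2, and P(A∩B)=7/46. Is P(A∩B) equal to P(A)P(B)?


P(A)*P(B) = 7/23*1/2 = 7/46
P(A∩B) = 7/46, which equals P(A)P(B), so independent

Yes, A and B are independent


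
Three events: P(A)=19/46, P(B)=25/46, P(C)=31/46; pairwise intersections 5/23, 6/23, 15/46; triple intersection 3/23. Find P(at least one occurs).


P(A∪B∪C) = P(A)+P(B)+P(C) - P(AB)-P(AC)-P(BC) + P(ABC)
= 19/46+25/46+31/46 - 5/23-6/23-15/46 + 3/23
= 22/23

22/23


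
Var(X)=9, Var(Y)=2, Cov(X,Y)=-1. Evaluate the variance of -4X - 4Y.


Var(-4X - 4Y) = (-4)^2*Var(X) + (-4)^2*Var(Y) + 2*(-4)*(-4)*Cov(X,Y)
= 16*9 + 16*2 + 32*(-1)
= 144 + 32 - 32 = 144

144


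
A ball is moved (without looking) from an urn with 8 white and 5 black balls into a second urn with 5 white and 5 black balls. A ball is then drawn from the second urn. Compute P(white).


P(transfer white) = 8/13; P(transfer black) = 5/13
If white transferred: Urn II has 6 white of 11, so P(white|white moved) = 6/11
If black transferred: Urn II has 5 white of 11, so P(white|black moved) = 5/11
By total probability: P(white) = 8/13*6/11 + 5/13*5/11 = 73/143

73/143


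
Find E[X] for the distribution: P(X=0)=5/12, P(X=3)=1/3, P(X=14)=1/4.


E[X] = sum(x * P(x))
= 0*5/12 + 3*1/3 + 14*1/4
= 9/2

9/2


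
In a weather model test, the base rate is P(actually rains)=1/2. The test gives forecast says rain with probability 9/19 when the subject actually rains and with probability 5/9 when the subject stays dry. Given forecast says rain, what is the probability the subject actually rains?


P(A) = P(A|B)P(B) + P(A|B')P(B') = 9/19*1/2 + 5/9*1/2 = 88/171
P(B|A) = P(A|B)P(B)/P(A) = (9/38)/(88/171) = 81/176

81/176


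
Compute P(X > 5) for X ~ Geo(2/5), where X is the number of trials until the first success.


P(X > 5) = P(first 5 trials all fail) = (1-p)^5 = (3/5)^5 = 243/3125

243/3125


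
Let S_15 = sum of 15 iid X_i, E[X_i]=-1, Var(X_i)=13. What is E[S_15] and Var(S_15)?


E[S_n] = n*mu = 15*-1 = -15
Var(S_n) = n*sigma^2 = 15*13 = 195

E[S_15]=-15, Var(S_15)=195


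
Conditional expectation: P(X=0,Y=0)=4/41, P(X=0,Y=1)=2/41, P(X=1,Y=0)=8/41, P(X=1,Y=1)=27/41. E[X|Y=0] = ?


P(Y=0) = 12/41
E[X|Y=0] = (0*4 + 1*8)/12 = 8/12 = 2/3

2/3


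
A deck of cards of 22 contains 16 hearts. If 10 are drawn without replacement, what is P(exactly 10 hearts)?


P(X=10) = C(16,10)*C(6,0) / C(22,10)
= 8008*1 / 646646
= 8008/646646 = 4/323

4/323


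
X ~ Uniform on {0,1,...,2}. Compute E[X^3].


E[X^3] = (1/3) * sum(x^3 for x=0..2)
= 9/3 = 3

3


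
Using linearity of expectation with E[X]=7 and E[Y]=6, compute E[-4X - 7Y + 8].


E[-4X - 7Y + 8] = -4*E[X] - 7*E[Y] + 8
= (-4)*(7) + (-7)*(6) + (8)
= -28 - 42 + 8 = -62

-62


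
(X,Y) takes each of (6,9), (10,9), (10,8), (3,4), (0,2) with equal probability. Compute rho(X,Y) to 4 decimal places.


Cov(X,Y) = 10.0800, Var(X) = 15.3600, Var(Y) = 8.2400
rho = Cov/(sqrt(VarX)*sqrt(VarY)) = 0.8960

0.8960


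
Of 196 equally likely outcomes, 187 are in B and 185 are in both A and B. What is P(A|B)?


P(A|B) = P(A∩B)/P(B) = (185/196)/(187/196) = 185/187

185/187


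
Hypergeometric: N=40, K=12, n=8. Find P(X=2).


P(X=2) = C(12,2)*C(28,6) / C(40,8)
= 66*376740 / 76904685
= 24864840/76904685 = 3864/11951

3864/11951


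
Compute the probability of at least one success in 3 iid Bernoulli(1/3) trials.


P(at least one) = 1 - P(none)
P(none) = (1 - 1/3)^3 = (2/3)^3 = 8/27
P(at least one) = 1 - 8/27 = 19/27

19/27


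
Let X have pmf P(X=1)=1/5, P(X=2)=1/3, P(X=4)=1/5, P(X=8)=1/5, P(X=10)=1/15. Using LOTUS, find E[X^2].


E[X^2] = sum(g(x)*P(x))
= 1*1/5 + 4*1/3 + 16*1/5 + 64*1/5 + 100*1/15
= 121/5

121/5


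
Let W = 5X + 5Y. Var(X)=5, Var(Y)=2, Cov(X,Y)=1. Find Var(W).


Var(5X + 5Y) = 5^2*Var(X) + 5^2*Var(Y) + 2*5*5*Cov(X,Y)
= 25*5 + 25*2 + 50*1
= 125 + 50 + 50 = 225

225


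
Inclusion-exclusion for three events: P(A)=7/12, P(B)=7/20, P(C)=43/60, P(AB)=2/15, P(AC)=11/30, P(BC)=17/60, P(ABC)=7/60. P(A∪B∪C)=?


P(A∪B∪C) = P(A)+P(B)+P(C) - P(AB)-P(AC)-P(BC) + P(ABC)
= 7/12+7/20+43/60 - 2/15-11/30-17/60 + 7/60
= 59/60

59/60


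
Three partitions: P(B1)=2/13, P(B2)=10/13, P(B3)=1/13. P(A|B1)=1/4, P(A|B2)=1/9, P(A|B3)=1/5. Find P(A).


P(A) = P(A|B1)P(B1) + P(A|B2)P(B2) + P(A|B3)P(B3)
= 1/4*2/13 + 1/9*10/13 + 1/5*1/13
= 1/26 + 10/117 + 1/65 = 163/1170

163/1170


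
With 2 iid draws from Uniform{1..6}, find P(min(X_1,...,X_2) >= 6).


P(min >= 6) = P(all X_i >= 6) = (P(X_1 >= 6))^2
= (1/6)^2 = 1/36

1/36


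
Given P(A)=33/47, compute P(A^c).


P(A') = 1 - P(A) = 1 - 33/47 = 14/47

14/47


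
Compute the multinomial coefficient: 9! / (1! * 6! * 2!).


9! = 362880
Denominator: 1!=1 * 6!=720 * 2!=2
Coefficient = 362880 / 1440 = 252

252


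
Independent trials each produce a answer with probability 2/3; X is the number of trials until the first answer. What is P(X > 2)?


P(X > 2) = P(first 2 trials all fail) = (1-p)^2 = (1/3)^2 = 1/9

1/9


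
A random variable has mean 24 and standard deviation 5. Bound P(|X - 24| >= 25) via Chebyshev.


k = 25/5 = 5
Chebyshev: P(|X-mu| >= k*sigma) <= 1/k^2 = 1/5^2 = 1/25

1/25


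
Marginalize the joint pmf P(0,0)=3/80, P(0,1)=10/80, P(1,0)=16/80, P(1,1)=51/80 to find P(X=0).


P(X=0) = P(0,0)+P(0,1) = 3/80 + 10/80 = 13/80

13/80


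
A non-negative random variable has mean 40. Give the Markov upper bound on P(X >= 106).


Markov: P(X >= a) <= E[X]/a
P(X >= 106) <= 40/106 = 20/53

20/53


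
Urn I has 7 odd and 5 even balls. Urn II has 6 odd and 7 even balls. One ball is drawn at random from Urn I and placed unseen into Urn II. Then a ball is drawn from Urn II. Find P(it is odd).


P(transfer odd) = 7/12; P(transfer even) = 5/12
If odd transferred: Urn II has 7 odd of 14, so P(odd|odd moved) = 1/2
If even transferred: Urn II has 6 odd of 14, so P(odd|even moved) = 3/7
By total probability: P(odd) = 7/12*1/2 + 5/12*3/7 = 79/168

79/168


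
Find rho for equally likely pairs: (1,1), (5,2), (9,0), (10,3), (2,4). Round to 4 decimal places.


Cov(X,Y) = -1.0000, Var(X) = 13.0400, Var(Y) = 2.0000
rho = Cov/(sqrt(VarX)*sqrt(VarY)) = -0.1958

-0.1958


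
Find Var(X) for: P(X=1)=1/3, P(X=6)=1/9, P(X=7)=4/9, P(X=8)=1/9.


E[X] = 5, E[X^2] = 299/9
Var(X) = E[X^2] - (E[X])^2 = 299/9 - (5)^2 = 74/9

74/9


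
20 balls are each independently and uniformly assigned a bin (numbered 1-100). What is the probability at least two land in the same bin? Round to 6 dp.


P(all different) = prod((100-i)/100 for i=0..19) = 0.130400
P(at least one match) = 1 - 0.130400 = 0.869600

0.869600


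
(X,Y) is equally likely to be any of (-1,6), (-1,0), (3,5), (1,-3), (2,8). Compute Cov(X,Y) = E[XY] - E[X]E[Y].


E[X]=4/5, E[Y]=16/5, E[XY]=22/5
Cov(X,Y) = E[XY] - E[X]E[Y] = 22/5 - 4/5*16/5 = 46/25

46/25


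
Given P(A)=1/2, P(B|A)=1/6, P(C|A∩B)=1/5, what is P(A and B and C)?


P(A∩B∩C) = P(A) * P(B|A) * P(C|A∩B)
= 1/2 * 1/6 * 1/5
= 1/12 * 1/5 = 1/60

1/60


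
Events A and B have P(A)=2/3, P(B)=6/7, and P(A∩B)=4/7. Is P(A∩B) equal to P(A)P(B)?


P(A)*P(B) = 2/3*6/7 = 4/7
P(A∩B) = 4/7, which equals P(A)P(B), so independent

Yes, A and B are independent


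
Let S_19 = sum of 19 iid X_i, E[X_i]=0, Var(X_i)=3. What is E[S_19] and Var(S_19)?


E[S_n] = n*mu = 19*0 = 0
Var(S_n) = n*sigma^2 = 19*3 = 57

E[S_19]=0, Var(S_19)=57


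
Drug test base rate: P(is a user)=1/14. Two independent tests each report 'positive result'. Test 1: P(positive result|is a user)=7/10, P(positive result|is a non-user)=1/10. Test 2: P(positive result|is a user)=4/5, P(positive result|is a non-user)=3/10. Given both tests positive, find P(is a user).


After test 1: P(+) = 7/10*1/14 + 1/10*13/14 = 1/7
P(B|+) = (1/20)/(1/7) = 7/20
After test 2 (use post1 as new prior): P(+) = 4/5*7/20 + 3/10*13/20 = 19/40
P(B|+,+) = (7/25)/(19/40) = 56/95

56/95


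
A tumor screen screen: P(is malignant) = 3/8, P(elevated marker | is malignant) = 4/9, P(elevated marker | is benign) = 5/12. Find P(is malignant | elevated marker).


P(A) = P(A|B)P(B) + P(A|B')P(B') = 4/9*3/8 + 5/12*5/8 = 41/96
P(B|A) = P(A|B)P(B)/P(A) = (1/6)/(41/96) = 16/41

16/41


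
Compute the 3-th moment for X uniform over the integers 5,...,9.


E[X^3] = (1/5) * sum(x^3 for x=5..9)
= 1925/5 = 385

385


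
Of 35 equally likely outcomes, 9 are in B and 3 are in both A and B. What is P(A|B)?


P(A|B) = P(A∩B)/P(B) = (3/35)/(9/35) = 3/9 = 1/3

1/3


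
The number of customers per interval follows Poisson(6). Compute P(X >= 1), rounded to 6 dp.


P(X>=1) = 1 - P(X<=0) = 1 - (e^(-6)*6^0/0!)
≈ 1 - 0.0024787522 = 0.9975212478
≈ 0.997521

0.997521


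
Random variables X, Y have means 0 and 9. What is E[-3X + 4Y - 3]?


E[-3X + 4Y - 3] = -3*E[X] + 4*E[Y] - 3
= (-3)*(0) + (4)*(9) + (-3)
= 0 + 36 - 3 = 33

33


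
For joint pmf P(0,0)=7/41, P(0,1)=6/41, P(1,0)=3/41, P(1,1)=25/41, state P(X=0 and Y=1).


Read from table: P(X=0, Y=1) = 6/41

6/41


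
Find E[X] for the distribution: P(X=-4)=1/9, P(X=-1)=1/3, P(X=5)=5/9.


E[X] = sum(x * P(x))
= -4*1/9 - 1*1/3 + 5*5/9
= 2

2


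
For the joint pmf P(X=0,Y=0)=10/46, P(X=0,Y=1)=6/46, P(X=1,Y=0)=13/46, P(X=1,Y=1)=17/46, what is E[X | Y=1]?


P(Y=1) = 23/46
E[X|Y=1] = (0*6 + 1*17)/23 = 17/23

17/23


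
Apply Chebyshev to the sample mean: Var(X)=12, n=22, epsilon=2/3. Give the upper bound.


Var(Xbar) = Var(X)/n = 12/22
Chebyshev: P(|Xbar-mu| >= 2/3) <= Var(Xbar)/(2/3)^2 = (6/11)/(4/9) = 27/22
Bound exceeds 1, so trivial bound: 1

1


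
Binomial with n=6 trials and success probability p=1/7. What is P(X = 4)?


P(X=4) = C(6,4) * p^4 * (1-p)^2
= 15 * 1/2401 * 36/49
= 540/117649

540/117649
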